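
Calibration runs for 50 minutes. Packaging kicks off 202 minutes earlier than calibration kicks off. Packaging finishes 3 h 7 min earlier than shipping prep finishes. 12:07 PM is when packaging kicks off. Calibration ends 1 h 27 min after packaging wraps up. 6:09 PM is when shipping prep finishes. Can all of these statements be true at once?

No

Packaging ends at 6:09 PM − 187 min = 3:02 PM.
Calibration ends at 3:02 PM + 87 min = 4:29 PM.
Calibration starts at 4:29 PM − 50 min = 3:39 PM.
Packaging starts at 3:39 PM − 202 min = 12:17 PM.
But packaging is also said to start at 12:07 PM — a 10-minute conflict.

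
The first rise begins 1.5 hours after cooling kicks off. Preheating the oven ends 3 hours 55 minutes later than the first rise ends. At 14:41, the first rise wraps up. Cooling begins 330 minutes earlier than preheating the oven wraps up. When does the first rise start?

Preheating the oven ends at 14:41 + 235 min = 18:36.
Cooling starts at 18:36 − 330 min = 13:06.
The first rise starts at 13:06 + 90 min = 14:36.

14:36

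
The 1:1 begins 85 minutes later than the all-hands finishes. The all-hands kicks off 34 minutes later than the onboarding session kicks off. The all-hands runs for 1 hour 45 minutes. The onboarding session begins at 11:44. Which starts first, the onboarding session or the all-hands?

The all-hands starts at 11:44 + 34 min = 12:18.
The onboarding session starts at 11:44 and the all-hands starts at 12:18, so the onboarding session is first.

the onboarding session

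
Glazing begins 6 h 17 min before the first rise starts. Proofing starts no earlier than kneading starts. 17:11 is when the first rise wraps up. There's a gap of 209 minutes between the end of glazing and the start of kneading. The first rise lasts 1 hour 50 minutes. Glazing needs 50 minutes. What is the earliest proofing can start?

13:23

The first rise starts at 17:11 − 110 min = 15:21.
Glazing starts at 15:21 − 377 min = 09:04.
Glazing ends at 09:04 + 50 min = 09:54.
Kneading starts at 09:54 + 209 min = 13:23.
Proofing is bounded by kneading, so the earliest it can start is 13:23.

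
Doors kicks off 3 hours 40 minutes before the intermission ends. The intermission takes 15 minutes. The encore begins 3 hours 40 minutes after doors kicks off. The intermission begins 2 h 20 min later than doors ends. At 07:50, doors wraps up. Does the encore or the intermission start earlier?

the intermission

The intermission starts at 07:50 + 140 min = 10:10.
The intermission ends at 10:10 + 15 min = 10:25.
Doors starts at 10:25 − 220 min = 06:45.
The encore starts at 06:45 + 220 min = 10:25.
The encore starts at 10:25 and the intermission starts at 10:10, so the intermission is first.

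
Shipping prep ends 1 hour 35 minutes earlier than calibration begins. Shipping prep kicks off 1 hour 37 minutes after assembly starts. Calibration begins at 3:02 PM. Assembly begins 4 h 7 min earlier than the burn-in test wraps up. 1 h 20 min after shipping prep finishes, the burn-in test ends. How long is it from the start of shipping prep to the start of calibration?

Shipping prep ends at 3:02 PM − 95 min = 1:27 PM.
The burn-in test ends at 1:27 PM + 80 min = 2:47 PM.
Assembly starts at 2:47 PM − 247 min = 10:40 AM.
Shipping prep starts at 10:40 AM + 97 min = 12:17 PM.
From 12:17 PM to 3:02 PM is 2 h 45 min.

2 h 45 min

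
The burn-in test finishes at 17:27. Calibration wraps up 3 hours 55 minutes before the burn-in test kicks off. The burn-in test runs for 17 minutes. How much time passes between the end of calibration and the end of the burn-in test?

252 minutes

The burn-in test starts at 17:27 − 17 min = 17:10.
Calibration ends at 17:10 − 235 min = 13:15.
From 13:15 to 17:27 is 252 minutes.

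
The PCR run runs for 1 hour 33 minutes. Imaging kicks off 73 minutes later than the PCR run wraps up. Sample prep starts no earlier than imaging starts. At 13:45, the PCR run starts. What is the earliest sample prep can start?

16:31

The PCR run ends at 13:45 + 93 min = 15:18.
Imaging starts at 15:18 + 73 min = 16:31.
Sample prep is bounded by imaging, so the earliest it can start is 16:31.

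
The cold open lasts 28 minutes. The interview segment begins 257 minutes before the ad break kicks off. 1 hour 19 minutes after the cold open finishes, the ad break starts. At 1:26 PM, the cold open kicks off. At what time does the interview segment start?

The cold open ends at 1:26 PM + 28 min = 1:54 PM.
The ad break starts at 1:54 PM + 79 min = 3:13 PM.
The interview segment starts at 3:13 PM − 257 min = 10:56 AM.

10:56 AM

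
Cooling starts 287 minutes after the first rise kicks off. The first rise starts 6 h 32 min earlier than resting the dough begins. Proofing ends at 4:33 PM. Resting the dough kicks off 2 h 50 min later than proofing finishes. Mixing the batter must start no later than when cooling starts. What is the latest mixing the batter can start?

Resting the dough starts at 4:33 PM + 170 min = 7:23 PM.
The first rise starts at 7:23 PM − 392 min = 12:51 PM.
Cooling starts at 12:51 PM + 287 min = 5:38 PM.
Mixing the batter is bounded by cooling, so the latest it can start is 5:38 PM.

5:38 PM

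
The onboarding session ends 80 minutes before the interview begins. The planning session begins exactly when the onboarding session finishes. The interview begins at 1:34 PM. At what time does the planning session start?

The onboarding session ends at 1:34 PM − 80 min = 12:14 PM.
So the planning session starts at 12:14 PM.

12:14 PM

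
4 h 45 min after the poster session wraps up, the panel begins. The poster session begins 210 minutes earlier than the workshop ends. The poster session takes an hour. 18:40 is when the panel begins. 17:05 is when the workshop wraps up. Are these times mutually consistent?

No

The poster session starts at 17:05 − 210 min = 13:35.
The poster session ends at 13:35 + 60 min = 14:35.
The panel starts at 14:35 + 285 min = 19:20.
But the panel is also said to start at 18:40 — a 40-minute conflict.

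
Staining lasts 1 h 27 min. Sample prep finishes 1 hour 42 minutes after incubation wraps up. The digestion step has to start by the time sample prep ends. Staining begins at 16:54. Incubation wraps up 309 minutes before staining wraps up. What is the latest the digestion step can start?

Staining ends at 16:54 + 87 min = 18:21.
Incubation ends at 18:21 − 309 min = 13:12.
Sample prep ends at 13:12 + 102 min = 14:54.
The digestion step is bounded by sample prep, so the latest it can start is 14:54.

14:54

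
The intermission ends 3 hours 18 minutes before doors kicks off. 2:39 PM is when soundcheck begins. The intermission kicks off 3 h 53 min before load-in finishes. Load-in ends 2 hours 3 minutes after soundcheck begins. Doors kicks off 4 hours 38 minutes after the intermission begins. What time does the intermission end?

Load-in ends at 2:39 PM + 123 min = 4:42 PM.
The intermission starts at 4:42 PM − 233 min = 12:49 PM.
Doors starts at 12:49 PM + 278 min = 5:27 PM.
The intermission ends at 5:27 PM − 198 min = 2:09 PM.

2:09 PM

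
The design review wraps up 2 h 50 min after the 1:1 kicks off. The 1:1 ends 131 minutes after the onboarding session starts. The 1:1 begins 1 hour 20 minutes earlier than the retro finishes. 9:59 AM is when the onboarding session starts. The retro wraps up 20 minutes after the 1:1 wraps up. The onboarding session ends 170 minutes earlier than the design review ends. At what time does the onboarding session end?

11:10 AM

The 1:1 ends at 9:59 AM + 131 min = 12:10 PM.
The retro ends at 12:10 PM + 20 min = 12:30 PM.
The 1:1 starts at 12:30 PM − 80 min = 11:10 AM.
The design review ends at 11:10 AM + 170 min = 2:00 PM.
The onboarding session ends at 2:00 PM − 170 min = 11:10 AM.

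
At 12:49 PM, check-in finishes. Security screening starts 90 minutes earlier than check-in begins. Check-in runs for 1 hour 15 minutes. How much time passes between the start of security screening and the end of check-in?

Check-in starts at 12:49 PM − 75 min = 11:34 AM.
Security screening starts at 11:34 AM − 90 min = 10:04 AM.
From 10:04 AM to 12:49 PM is 2 hours 45 minutes.

2 hours 45 minutes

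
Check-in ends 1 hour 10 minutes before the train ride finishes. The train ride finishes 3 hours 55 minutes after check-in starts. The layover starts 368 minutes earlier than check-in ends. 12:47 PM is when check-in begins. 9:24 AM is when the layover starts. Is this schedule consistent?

Yes

The train ride ends at 12:47 PM + 235 min = 4:42 PM.
Check-in ends at 4:42 PM − 70 min = 3:32 PM.
The layover starts at 3:32 PM − 368 min = 9:24 AM.
That matches the stated 9:24 AM, so the schedule is consistent.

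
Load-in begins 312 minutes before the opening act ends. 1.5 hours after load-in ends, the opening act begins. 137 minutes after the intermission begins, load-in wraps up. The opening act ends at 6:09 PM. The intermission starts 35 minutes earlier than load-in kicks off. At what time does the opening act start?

Load-in starts at 6:09 PM − 312 min = 12:57 PM.
The intermission starts at 12:57 PM − 35 min = 12:22 PM.
Load-in ends at 12:22 PM + 137 min = 2:39 PM.
The opening act starts at 2:39 PM + 90 min = 4:09 PM.

4:09 PM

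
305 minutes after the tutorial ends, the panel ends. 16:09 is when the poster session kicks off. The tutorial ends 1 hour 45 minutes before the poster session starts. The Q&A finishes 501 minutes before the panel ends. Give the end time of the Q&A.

The tutorial ends at 16:09 − 105 min = 14:24.
The panel ends at 14:24 + 305 min = 19:29.
The Q&A ends at 19:29 − 501 min = 11:08.

11:08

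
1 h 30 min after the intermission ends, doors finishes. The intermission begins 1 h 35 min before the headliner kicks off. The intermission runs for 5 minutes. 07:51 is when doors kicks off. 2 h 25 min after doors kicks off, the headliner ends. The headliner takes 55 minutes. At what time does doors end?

09:21

The headliner ends at 07:51 + 145 min = 10:16.
The headliner starts at 10:16 − 55 min = 09:21.
The intermission starts at 09:21 − 95 min = 07:46.
The intermission ends at 07:46 + 5 min = 07:51.
Doors ends at 07:51 + 90 min = 09:21.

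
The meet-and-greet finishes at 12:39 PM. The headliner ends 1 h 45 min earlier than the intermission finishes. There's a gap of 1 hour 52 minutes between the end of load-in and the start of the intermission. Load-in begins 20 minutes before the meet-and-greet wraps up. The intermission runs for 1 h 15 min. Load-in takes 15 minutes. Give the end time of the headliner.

Load-in starts at 12:39 PM − 20 min = 12:19 PM.
Load-in ends at 12:19 PM + 15 min = 12:34 PM.
The intermission starts at 12:34 PM + 112 min = 2:26 PM.
The intermission ends at 2:26 PM + 75 min = 3:41 PM.
The headliner ends at 3:41 PM − 105 min = 1:56 PM.

1:56 PM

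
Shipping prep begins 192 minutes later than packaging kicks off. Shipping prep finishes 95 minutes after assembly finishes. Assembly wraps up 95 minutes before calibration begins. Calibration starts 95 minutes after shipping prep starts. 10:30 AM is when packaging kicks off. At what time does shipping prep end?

Shipping prep starts at 10:30 AM + 192 min = 1:42 PM.
Calibration starts at 1:42 PM + 95 min = 3:17 PM.
Assembly ends at 3:17 PM − 95 min = 1:42 PM.
Shipping prep ends at 1:42 PM + 95 min = 3:17 PM.

3:17 PM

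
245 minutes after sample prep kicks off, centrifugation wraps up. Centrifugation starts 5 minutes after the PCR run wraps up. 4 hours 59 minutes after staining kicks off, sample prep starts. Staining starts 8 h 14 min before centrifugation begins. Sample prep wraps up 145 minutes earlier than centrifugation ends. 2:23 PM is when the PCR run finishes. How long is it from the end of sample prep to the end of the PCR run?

Centrifugation starts at 2:23 PM + 5 min = 2:28 PM.
Staining starts at 2:28 PM − 494 min = 6:14 AM.
Sample prep starts at 6:14 AM + 299 min = 11:13 AM.
Centrifugation ends at 11:13 AM + 245 min = 3:18 PM.
Sample prep ends at 3:18 PM − 145 min = 12:53 PM.
From 12:53 PM to 2:23 PM is 90 minutes.

90 minutes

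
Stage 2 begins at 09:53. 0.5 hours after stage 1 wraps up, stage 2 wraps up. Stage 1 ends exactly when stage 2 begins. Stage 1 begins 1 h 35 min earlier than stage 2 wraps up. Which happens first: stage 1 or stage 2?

Stage 1 ends at 09:53.
Stage 2 ends at 09:53 + 30 min = 10:23.
Stage 1 starts at 10:23 − 95 min = 08:48.
Stage 1 starts at 08:48 and stage 2 starts at 09:53, so stage 1 is first.

stage 1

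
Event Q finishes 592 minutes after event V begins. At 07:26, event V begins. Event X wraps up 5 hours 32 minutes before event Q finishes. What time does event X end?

Event Q ends at 07:26 + 592 min = 17:18.
Event X ends at 17:18 − 332 min = 11:46.

11:46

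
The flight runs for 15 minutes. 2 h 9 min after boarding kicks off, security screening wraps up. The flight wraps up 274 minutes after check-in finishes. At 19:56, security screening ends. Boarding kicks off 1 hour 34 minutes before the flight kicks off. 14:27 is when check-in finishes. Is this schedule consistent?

The flight ends at 14:27 + 274 min = 19:01.
The flight starts at 19:01 − 15 min = 18:46.
Boarding starts at 18:46 − 94 min = 17:12.
Security screening ends at 17:12 + 129 min = 19:21.
But security screening is also said to end at 19:56 — a 35-minute conflict.

No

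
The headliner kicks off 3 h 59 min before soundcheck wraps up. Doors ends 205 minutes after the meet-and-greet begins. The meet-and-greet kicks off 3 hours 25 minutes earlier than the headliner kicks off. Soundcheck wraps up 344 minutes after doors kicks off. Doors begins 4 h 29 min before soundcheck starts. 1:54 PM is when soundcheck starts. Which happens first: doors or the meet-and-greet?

Doors starts at 1:54 PM − 269 min = 9:25 AM.
Soundcheck ends at 9:25 AM + 344 min = 3:09 PM.
The headliner starts at 3:09 PM − 239 min = 11:10 AM.
The meet-and-greet starts at 11:10 AM − 205 min = 7:45 AM.
Doors starts at 9:25 AM and the meet-and-greet starts at 7:45 AM, so the meet-and-greet is first.

the meet-and-greet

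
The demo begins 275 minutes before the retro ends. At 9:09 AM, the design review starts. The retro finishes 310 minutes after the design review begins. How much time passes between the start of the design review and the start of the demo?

35 minutes

The retro ends at 9:09 AM + 310 min = 2:19 PM.
The demo starts at 2:19 PM − 275 min = 9:44 AM.
From 9:09 AM to 9:44 AM is 35 minutes.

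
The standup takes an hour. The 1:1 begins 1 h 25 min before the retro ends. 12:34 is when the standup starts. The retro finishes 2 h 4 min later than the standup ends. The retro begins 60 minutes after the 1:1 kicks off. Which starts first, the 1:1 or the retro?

the 1:1

The standup ends at 12:34 + 60 min = 13:34.
The retro ends at 13:34 + 124 min = 15:38.
The 1:1 starts at 15:38 − 85 min = 14:13.
The retro starts at 14:13 + 60 min = 15:13.
The 1:1 starts at 14:13 and the retro starts at 15:13, so the 1:1 is first.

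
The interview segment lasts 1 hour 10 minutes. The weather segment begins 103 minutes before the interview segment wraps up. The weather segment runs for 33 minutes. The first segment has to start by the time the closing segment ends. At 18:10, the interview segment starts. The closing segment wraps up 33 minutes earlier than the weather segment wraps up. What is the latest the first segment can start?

17:37

The interview segment ends at 18:10 + 70 min = 19:20.
The weather segment starts at 19:20 − 103 min = 17:37.
The weather segment ends at 17:37 + 33 min = 18:10.
The closing segment ends at 18:10 − 33 min = 17:37.
The first segment is bounded by the closing segment, so the latest it can start is 17:37.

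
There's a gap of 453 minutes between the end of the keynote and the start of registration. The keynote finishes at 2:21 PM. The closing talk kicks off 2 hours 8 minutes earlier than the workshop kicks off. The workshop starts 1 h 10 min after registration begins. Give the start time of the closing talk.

Registration starts at 2:21 PM + 453 min = 9:54 PM.
The workshop starts at 9:54 PM + 70 min = 11:04 PM.
The closing talk starts at 11:04 PM − 128 min = 8:56 PM.

8:56 PM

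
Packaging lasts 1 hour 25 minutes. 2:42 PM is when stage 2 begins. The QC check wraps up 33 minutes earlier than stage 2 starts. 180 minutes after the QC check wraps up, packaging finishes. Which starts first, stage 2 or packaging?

The QC check ends at 2:42 PM − 33 min = 2:09 PM.
Packaging ends at 2:09 PM + 180 min = 5:09 PM.
Packaging starts at 5:09 PM − 85 min = 3:44 PM.
Stage 2 starts at 2:42 PM and packaging starts at 3:44 PM, so stage 2 is first.

stage 2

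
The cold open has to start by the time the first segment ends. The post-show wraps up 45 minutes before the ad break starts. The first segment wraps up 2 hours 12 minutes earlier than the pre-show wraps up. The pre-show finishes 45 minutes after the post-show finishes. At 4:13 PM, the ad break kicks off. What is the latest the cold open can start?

2:01 PM

The post-show ends at 4:13 PM − 45 min = 3:28 PM.
The pre-show ends at 3:28 PM + 45 min = 4:13 PM.
The first segment ends at 4:13 PM − 132 min = 2:01 PM.
The cold open is bounded by the first segment, so the latest it can start is 2:01 PM.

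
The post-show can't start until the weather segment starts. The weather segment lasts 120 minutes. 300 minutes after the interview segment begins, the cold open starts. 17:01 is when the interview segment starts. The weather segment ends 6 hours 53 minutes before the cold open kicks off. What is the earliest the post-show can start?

The cold open starts at 17:01 + 300 min = 22:01.
The weather segment ends at 22:01 − 413 min = 15:08.
The weather segment starts at 15:08 − 120 min = 13:08.
The post-show is bounded by the weather segment, so the earliest it can start is 13:08.

13:08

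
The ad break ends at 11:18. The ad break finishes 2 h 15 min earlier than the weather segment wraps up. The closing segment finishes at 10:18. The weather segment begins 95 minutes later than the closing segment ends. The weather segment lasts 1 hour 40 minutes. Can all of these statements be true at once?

Yes

The weather segment starts at 10:18 + 95 min = 11:53.
The weather segment ends at 11:53 + 100 min = 13:33.
The ad break ends at 13:33 − 135 min = 11:18.
That matches the stated 11:18, so the schedule is consistent.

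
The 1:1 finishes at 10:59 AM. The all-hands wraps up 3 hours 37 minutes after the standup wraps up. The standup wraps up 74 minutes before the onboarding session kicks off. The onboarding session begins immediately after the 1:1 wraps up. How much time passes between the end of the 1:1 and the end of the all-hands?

The onboarding session starts at 10:59 AM.
The standup ends at 10:59 AM − 74 min = 9:45 AM.
The all-hands ends at 9:45 AM + 217 min = 1:22 PM.
From 10:59 AM to 1:22 PM is 2 h 23 min.

2 h 23 min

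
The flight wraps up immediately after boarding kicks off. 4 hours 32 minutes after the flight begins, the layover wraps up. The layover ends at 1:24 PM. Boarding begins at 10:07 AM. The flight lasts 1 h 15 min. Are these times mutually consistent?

The flight ends at 10:07 AM.
The flight starts at 10:07 AM − 75 min = 8:52 AM.
The layover ends at 8:52 AM + 272 min = 1:24 PM.
That matches the stated 1:24 PM, so the schedule is consistent.

Yes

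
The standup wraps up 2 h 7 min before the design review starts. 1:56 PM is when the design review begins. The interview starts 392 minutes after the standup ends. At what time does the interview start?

The standup ends at 1:56 PM − 127 min = 11:49 AM.
The interview starts at 11:49 AM + 392 min = 6:21 PM.

6:21 PM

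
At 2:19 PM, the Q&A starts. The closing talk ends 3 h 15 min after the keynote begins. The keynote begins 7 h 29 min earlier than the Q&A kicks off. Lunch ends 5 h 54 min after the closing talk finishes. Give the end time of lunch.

3:59 PM

The keynote starts at 2:19 PM − 449 min = 6:50 AM.
The closing talk ends at 6:50 AM + 195 min = 10:05 AM.
Lunch ends at 10:05 AM + 354 min = 3:59 PM.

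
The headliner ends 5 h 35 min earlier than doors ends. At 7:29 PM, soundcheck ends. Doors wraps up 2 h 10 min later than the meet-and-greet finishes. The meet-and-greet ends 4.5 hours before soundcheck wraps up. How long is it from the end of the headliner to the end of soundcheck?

475 minutes

The meet-and-greet ends at 7:29 PM − 270 min = 2:59 PM.
Doors ends at 2:59 PM + 130 min = 5:09 PM.
The headliner ends at 5:09 PM − 335 min = 11:34 AM.
From 11:34 AM to 7:29 PM is 475 minutes.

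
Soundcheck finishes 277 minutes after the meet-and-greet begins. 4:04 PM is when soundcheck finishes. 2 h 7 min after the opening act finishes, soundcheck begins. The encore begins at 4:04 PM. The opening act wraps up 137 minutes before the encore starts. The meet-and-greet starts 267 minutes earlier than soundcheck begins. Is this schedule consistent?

The opening act ends at 4:04 PM − 137 min = 1:47 PM.
Soundcheck starts at 1:47 PM + 127 min = 3:54 PM.
The meet-and-greet starts at 3:54 PM − 267 min = 11:27 AM.
Soundcheck ends at 11:27 AM + 277 min = 4:04 PM.
That matches the stated 4:04 PM, so the schedule is consistent.

Yes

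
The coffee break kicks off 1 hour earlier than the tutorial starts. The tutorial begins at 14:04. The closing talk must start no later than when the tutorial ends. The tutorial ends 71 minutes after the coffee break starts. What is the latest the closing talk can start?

14:15

The coffee break starts at 14:04 − 60 min = 13:04.
The tutorial ends at 13:04 + 71 min = 14:15.
The closing talk is bounded by the tutorial, so the latest it can start is 14:15.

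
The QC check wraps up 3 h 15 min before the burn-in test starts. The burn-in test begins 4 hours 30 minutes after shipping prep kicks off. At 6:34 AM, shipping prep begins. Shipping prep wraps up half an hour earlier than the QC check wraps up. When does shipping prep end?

7:19 AM

The burn-in test starts at 6:34 AM + 270 min = 11:04 AM.
The QC check ends at 11:04 AM − 195 min = 7:49 AM.
Shipping prep ends at 7:49 AM − 30 min = 7:19 AM.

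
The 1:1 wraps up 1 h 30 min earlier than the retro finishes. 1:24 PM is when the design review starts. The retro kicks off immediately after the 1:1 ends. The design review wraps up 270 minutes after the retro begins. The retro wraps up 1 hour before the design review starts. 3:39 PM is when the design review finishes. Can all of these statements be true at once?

No

The retro ends at 1:24 PM − 60 min = 12:24 PM.
The 1:1 ends at 12:24 PM − 90 min = 10:54 AM.
So the retro starts at 10:54 AM.
The design review ends at 10:54 AM + 270 min = 3:24 PM.
But the design review is also said to end at 3:39 PM — a 15-minute conflict.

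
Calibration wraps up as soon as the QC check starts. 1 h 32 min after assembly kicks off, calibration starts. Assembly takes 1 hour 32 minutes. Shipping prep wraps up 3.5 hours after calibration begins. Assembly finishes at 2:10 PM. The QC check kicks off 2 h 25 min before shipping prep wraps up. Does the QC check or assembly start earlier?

assembly

Assembly starts at 2:10 PM − 92 min = 12:38 PM.
Calibration starts at 12:38 PM + 92 min = 2:10 PM.
Shipping prep ends at 2:10 PM + 210 min = 5:40 PM.
The QC check starts at 5:40 PM − 145 min = 3:15 PM.
The QC check starts at 3:15 PM and assembly starts at 12:38 PM, so assembly is first.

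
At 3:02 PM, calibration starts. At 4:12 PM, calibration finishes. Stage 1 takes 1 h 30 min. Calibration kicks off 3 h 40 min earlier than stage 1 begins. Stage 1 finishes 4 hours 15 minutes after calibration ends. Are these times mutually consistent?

No

Stage 1 ends at 4:12 PM + 255 min = 8:27 PM.
Stage 1 starts at 8:27 PM − 90 min = 6:57 PM.
Calibration starts at 6:57 PM − 220 min = 3:17 PM.
But calibration is also said to start at 3:02 PM — a 15-minute conflict.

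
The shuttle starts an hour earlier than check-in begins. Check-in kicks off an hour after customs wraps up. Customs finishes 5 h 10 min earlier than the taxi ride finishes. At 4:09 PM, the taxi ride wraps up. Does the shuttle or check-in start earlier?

Customs ends at 4:09 PM − 310 min = 10:59 AM.
Check-in starts at 10:59 AM + 60 min = 11:59 AM.
The shuttle starts at 11:59 AM − 60 min = 10:59 AM.
The shuttle starts at 10:59 AM and check-in starts at 11:59 AM, so the shuttle is first.

the shuttle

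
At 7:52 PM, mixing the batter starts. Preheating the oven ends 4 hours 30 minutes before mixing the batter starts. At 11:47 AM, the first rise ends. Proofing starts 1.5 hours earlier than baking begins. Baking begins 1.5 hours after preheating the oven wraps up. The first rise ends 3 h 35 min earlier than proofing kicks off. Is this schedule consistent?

Yes

Preheating the oven ends at 7:52 PM − 270 min = 3:22 PM.
Baking starts at 3:22 PM + 90 min = 4:52 PM.
Proofing starts at 4:52 PM − 90 min = 3:22 PM.
The first rise ends at 3:22 PM − 215 min = 11:47 AM.
That matches the stated 11:47 AM, so the schedule is consistent.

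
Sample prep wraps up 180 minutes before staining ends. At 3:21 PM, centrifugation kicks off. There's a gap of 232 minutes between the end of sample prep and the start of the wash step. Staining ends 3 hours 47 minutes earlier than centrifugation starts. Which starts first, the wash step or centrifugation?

Staining ends at 3:21 PM − 227 min = 11:34 AM.
Sample prep ends at 11:34 AM − 180 min = 8:34 AM.
The wash step starts at 8:34 AM + 232 min = 12:26 PM.
The wash step starts at 12:26 PM and centrifugation starts at 3:21 PM, so the wash step is first.

the wash step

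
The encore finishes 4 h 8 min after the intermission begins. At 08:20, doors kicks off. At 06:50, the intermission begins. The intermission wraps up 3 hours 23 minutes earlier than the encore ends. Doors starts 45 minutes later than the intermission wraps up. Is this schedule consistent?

Yes

The encore ends at 06:50 + 248 min = 10:58.
The intermission ends at 10:58 − 203 min = 07:35.
Doors starts at 07:35 + 45 min = 08:20.
That matches the stated 08:20, so the schedule is consistent.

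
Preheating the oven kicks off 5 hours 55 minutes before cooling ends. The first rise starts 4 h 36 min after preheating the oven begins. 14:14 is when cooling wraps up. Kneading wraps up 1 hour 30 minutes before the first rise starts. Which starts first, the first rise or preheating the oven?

preheating the oven

Preheating the oven starts at 14:14 − 355 min = 08:19.
The first rise starts at 08:19 + 276 min = 12:55.
The first rise starts at 12:55 and preheating the oven starts at 08:19, so preheating the oven is first.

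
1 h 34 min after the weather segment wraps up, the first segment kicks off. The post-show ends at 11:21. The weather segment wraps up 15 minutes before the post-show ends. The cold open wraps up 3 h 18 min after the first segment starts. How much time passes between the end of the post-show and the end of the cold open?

The weather segment ends at 11:21 − 15 min = 11:06.
The first segment starts at 11:06 + 94 min = 12:40.
The cold open ends at 12:40 + 198 min = 15:58.
From 11:21 to 15:58 is 4 hours 37 minutes.

4 hours 37 minutes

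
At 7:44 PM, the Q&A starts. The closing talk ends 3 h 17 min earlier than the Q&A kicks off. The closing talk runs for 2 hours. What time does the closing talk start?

The closing talk ends at 7:44 PM − 197 min = 4:27 PM.
The closing talk starts at 4:27 PM − 120 min = 2:27 PM.

2:27 PM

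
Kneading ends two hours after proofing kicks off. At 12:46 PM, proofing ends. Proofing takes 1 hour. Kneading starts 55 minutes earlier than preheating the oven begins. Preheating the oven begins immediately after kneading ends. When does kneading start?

12:51 PM

Proofing starts at 12:46 PM − 60 min = 11:46 AM.
Kneading ends at 11:46 AM + 120 min = 1:46 PM.
So preheating the oven starts at 1:46 PM.
Kneading starts at 1:46 PM − 55 min = 12:51 PM.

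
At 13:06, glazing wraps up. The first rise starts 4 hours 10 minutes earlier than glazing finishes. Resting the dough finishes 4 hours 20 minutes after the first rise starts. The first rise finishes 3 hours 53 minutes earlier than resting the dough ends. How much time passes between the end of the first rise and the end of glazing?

223 minutes

The first rise starts at 13:06 − 250 min = 08:56.
Resting the dough ends at 08:56 + 260 min = 13:16.
The first rise ends at 13:16 − 233 min = 09:23.
From 09:23 to 13:06 is 223 minutes.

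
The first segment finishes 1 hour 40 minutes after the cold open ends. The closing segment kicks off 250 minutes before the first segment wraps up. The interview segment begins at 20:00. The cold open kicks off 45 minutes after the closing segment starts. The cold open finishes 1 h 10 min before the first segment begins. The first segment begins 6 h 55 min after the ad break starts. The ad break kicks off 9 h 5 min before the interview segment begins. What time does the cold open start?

The ad break starts at 20:00 − 545 min = 10:55.
The first segment starts at 10:55 + 415 min = 17:50.
The cold open ends at 17:50 − 70 min = 16:40.
The first segment ends at 16:40 + 100 min = 18:20.
The closing segment starts at 18:20 − 250 min = 14:10.
The cold open starts at 14:10 + 45 min = 14:55.

14:55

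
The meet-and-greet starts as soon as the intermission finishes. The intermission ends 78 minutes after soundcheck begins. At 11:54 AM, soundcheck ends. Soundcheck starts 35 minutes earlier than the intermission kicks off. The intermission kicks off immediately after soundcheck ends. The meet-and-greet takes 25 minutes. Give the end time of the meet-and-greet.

The intermission starts at 11:54 AM.
Soundcheck starts at 11:54 AM − 35 min = 11:19 AM.
The intermission ends at 11:19 AM + 78 min = 12:37 PM.
So the meet-and-greet starts at 12:37 PM.
The meet-and-greet ends at 12:37 PM + 25 min = 1:02 PM.

1:02 PM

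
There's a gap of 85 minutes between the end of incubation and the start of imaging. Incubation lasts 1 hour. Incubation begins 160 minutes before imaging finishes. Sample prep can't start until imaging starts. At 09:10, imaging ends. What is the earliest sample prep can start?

Incubation starts at 09:10 − 160 min = 06:30.
Incubation ends at 06:30 + 60 min = 07:30.
Imaging starts at 07:30 + 85 min = 08:55.
Sample prep is bounded by imaging, so the earliest it can start is 08:55.

08:55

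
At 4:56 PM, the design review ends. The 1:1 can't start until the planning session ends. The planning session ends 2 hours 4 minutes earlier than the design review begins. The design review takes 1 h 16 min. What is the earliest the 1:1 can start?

1:36 PM

The design review starts at 4:56 PM − 76 min = 3:40 PM.
The planning session ends at 3:40 PM − 124 min = 1:36 PM.
The 1:1 is bounded by the planning session, so the earliest it can start is 1:36 PM.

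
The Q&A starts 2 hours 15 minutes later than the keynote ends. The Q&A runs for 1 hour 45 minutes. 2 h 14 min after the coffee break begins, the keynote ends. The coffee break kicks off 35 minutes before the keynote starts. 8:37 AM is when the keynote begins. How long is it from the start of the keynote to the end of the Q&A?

The coffee break starts at 8:37 AM − 35 min = 8:02 AM.
The keynote ends at 8:02 AM + 134 min = 10:16 AM.
The Q&A starts at 10:16 AM + 135 min = 12:31 PM.
The Q&A ends at 12:31 PM + 105 min = 2:16 PM.
From 8:37 AM to 2:16 PM is 5 h 39 min.

5 h 39 min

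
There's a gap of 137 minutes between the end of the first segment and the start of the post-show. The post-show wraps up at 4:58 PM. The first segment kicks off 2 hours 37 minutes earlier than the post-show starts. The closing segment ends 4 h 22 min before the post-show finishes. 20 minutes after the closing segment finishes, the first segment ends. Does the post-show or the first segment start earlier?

the first segment

The closing segment ends at 4:58 PM − 262 min = 12:36 PM.
The first segment ends at 12:36 PM + 20 min = 12:56 PM.
The post-show starts at 12:56 PM + 137 min = 3:13 PM.
The first segment starts at 3:13 PM − 157 min = 12:36 PM.
The post-show starts at 3:13 PM and the first segment starts at 12:36 PM, so the first segment is first.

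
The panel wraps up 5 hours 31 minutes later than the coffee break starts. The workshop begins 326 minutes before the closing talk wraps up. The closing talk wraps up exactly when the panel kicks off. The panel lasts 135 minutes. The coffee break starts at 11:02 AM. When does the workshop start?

8:52 AM

The panel ends at 11:02 AM + 331 min = 4:33 PM.
The panel starts at 4:33 PM − 135 min = 2:18 PM.
So the closing talk ends at 2:18 PM.
The workshop starts at 2:18 PM − 326 min = 8:52 AM.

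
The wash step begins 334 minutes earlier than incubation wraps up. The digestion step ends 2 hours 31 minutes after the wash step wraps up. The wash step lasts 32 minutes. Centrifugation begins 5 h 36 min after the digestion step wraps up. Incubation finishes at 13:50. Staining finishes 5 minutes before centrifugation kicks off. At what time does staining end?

The wash step starts at 13:50 − 334 min = 08:16.
The wash step ends at 08:16 + 32 min = 08:48.
The digestion step ends at 08:48 + 151 min = 11:19.
Centrifugation starts at 11:19 + 336 min = 16:55.
Staining ends at 16:55 − 5 min = 16:50.

16:50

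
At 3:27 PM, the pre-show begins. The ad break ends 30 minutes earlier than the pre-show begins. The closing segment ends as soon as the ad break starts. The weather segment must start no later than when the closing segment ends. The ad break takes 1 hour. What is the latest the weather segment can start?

The ad break ends at 3:27 PM − 30 min = 2:57 PM.
The ad break starts at 2:57 PM − 60 min = 1:57 PM.
So the closing segment ends at 1:57 PM.
The weather segment is bounded by the closing segment, so the latest it can start is 1:57 PM.

1:57 PM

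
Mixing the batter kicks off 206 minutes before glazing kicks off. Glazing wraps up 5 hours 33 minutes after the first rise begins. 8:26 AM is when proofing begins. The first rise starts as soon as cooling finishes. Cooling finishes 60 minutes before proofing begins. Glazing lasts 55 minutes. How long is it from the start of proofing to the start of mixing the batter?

Cooling ends at 8:26 AM − 60 min = 7:26 AM.
So the first rise starts at 7:26 AM.
Glazing ends at 7:26 AM + 333 min = 12:59 PM.
Glazing starts at 12:59 PM − 55 min = 12:04 PM.
Mixing the batter starts at 12:04 PM − 206 min = 8:38 AM.
From 8:26 AM to 8:38 AM is 12 minutes.

12 minutes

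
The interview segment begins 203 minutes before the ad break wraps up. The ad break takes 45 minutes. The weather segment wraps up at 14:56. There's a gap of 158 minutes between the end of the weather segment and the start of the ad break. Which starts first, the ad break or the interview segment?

The ad break starts at 14:56 + 158 min = 17:34.
The ad break ends at 17:34 + 45 min = 18:19.
The interview segment starts at 18:19 − 203 min = 14:56.
The ad break starts at 17:34 and the interview segment starts at 14:56, so the interview segment is first.

the interview segment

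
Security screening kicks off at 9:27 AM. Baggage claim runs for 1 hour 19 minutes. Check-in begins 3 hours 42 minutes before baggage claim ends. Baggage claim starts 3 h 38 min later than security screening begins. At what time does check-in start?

10:42 AM

Baggage claim starts at 9:27 AM + 218 min = 1:05 PM.
Baggage claim ends at 1:05 PM + 79 min = 2:24 PM.
Check-in starts at 2:24 PM − 222 min = 10:42 AM.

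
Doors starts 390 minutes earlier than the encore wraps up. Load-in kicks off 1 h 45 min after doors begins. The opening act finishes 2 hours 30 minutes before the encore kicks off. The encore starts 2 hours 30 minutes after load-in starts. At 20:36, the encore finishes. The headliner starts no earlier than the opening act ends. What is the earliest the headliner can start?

15:51

Doors starts at 20:36 − 390 min = 14:06.
Load-in starts at 14:06 + 105 min = 15:51.
The encore starts at 15:51 + 150 min = 18:21.
The opening act ends at 18:21 − 150 min = 15:51.
The headliner is bounded by the opening act, so the earliest it can start is 15:51.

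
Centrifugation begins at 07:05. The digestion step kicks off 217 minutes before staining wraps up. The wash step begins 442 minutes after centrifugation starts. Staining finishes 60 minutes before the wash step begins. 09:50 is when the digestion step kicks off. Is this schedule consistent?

The wash step starts at 07:05 + 442 min = 14:27.
Staining ends at 14:27 − 60 min = 13:27.
The digestion step starts at 13:27 − 217 min = 09:50.
That matches the stated 09:50, so the schedule is consistent.

Yes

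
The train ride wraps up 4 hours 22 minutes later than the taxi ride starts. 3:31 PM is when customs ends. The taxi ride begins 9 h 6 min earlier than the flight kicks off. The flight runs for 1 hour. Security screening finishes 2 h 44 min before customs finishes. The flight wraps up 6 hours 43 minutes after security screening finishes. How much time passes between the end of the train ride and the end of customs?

1 h 45 min

Security screening ends at 3:31 PM − 164 min = 12:47 PM.
The flight ends at 12:47 PM + 403 min = 7:30 PM.
The flight starts at 7:30 PM − 60 min = 6:30 PM.
The taxi ride starts at 6:30 PM − 546 min = 9:24 AM.
The train ride ends at 9:24 AM + 262 min = 1:46 PM.
From 1:46 PM to 3:31 PM is 1 h 45 min.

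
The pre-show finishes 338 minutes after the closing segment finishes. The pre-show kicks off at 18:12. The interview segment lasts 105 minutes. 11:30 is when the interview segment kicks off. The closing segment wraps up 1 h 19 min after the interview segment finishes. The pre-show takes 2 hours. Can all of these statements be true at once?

Yes

The interview segment ends at 11:30 + 105 min = 13:15.
The closing segment ends at 13:15 + 79 min = 14:34.
The pre-show ends at 14:34 + 338 min = 20:12.
The pre-show starts at 20:12 − 120 min = 18:12.
That matches the stated 18:12, so the schedule is consistent.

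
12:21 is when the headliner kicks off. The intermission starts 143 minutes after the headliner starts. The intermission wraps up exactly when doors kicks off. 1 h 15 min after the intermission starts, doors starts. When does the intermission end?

15:59

The intermission starts at 12:21 + 143 min = 14:44.
Doors starts at 14:44 + 75 min = 15:59.
So the intermission ends at 15:59.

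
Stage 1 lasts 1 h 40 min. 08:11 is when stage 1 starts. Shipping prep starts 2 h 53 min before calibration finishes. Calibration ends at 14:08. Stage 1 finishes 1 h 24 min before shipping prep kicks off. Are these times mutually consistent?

Yes

Shipping prep starts at 14:08 − 173 min = 11:15.
Stage 1 ends at 11:15 − 84 min = 09:51.
Stage 1 starts at 09:51 − 100 min = 08:11.
That matches the stated 08:11, so the schedule is consistent.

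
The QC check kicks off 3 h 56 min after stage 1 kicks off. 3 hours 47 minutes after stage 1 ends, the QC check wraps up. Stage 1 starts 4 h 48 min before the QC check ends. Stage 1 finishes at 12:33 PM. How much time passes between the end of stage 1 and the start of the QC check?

2 h 55 min

The QC check ends at 12:33 PM + 227 min = 4:20 PM.
Stage 1 starts at 4:20 PM − 288 min = 11:32 AM.
The QC check starts at 11:32 AM + 236 min = 3:28 PM.
From 12:33 PM to 3:28 PM is 2 h 55 min.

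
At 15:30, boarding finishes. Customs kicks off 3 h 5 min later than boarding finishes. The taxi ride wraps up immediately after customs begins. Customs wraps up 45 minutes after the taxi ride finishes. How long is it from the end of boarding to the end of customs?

Customs starts at 15:30 + 185 min = 18:35.
So the taxi ride ends at 18:35.
Customs ends at 18:35 + 45 min = 19:20.
From 15:30 to 19:20 is 3 hours 50 minutes.

3 hours 50 minutes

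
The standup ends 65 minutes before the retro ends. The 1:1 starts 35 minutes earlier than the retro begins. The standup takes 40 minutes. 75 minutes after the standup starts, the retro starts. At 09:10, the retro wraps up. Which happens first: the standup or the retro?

The standup ends at 09:10 − 65 min = 08:05.
The standup starts at 08:05 − 40 min = 07:25.
The retro starts at 07:25 + 75 min = 08:40.
The standup starts at 07:25 and the retro starts at 08:40, so the standup is first.

the standup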